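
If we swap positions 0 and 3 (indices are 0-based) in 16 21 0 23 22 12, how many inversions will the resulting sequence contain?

10 inversions

Positions 0 and 3 hold 16 and 23; after swapping, the array is [23, 21, 0, 16, 22, 12].
Element-by-element contributions:
23: 5
21: 3
0: 0
16: 1
22: 1
12: 0
Sum: 5 + 3 + 0 + 1 + 1 + 0 = 10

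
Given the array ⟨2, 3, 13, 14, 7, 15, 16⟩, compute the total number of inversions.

Inversions: 2

For each element, count later entries that are smaller:
2: 0
3: 0
13: 1
14: 1
7: 0
15: 0
16: 0
Sum: 0 + 0 + 1 + 1 + 0 + 0 + 0 = 2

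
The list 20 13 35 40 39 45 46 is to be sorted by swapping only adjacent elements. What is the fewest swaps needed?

2 swaps

Each adjacent swap fixes exactly one inversion, so the minimum swap count equals the number of inversions.
Count inversions — for each element, later elements that are smaller:
20: 13 → 1
13: none → 0
35: none → 0
40: 39 → 1
39: none → 0
45: none → 0
46: none → 0
Total inversions: 1 + 0 + 0 + 1 + 0 + 0 + 0 = 2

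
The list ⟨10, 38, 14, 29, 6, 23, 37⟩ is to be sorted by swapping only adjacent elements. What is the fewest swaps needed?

Minimum adjacent swaps = number of inversions (each swap of adjacent out-of-order elements removes one inversion and no swap can remove more).
Count inversions — for each element, later elements that are smaller:
10: 6 → 1
38: 14, 29, 6, 23, 37 → 5
14: 6 → 1
29: 6, 23 → 2
6: none → 0
23: none → 0
37: none → 0
Total inversions: 1 + 5 + 1 + 2 + 0 + 0 + 0 = 9

9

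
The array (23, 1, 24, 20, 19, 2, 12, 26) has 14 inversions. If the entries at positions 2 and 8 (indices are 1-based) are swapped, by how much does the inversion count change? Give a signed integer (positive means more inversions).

+11

Positions 2 and 8 hold 1 and 26; after swapping, the array is [23, 26, 24, 20, 19, 2, 12, 1].
Element-by-element contributions:
23: 5
26: 6
24: 5
20: 4
19: 3
2: 1
12: 1
1: 0
Sum: 5 + 6 + 5 + 4 + 3 + 1 + 1 + 0 = 25
Change: 25 − 14 = +11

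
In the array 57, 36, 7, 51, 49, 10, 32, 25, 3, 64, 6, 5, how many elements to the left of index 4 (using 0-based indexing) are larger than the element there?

2

The element at index 4 is 49.
Elements before it: 57, 36, 7, 51
Those larger than 49: 57, 51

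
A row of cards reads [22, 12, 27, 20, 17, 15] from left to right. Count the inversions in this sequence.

Element-by-element contributions:
22 → 12, 20, 17, 15 → 4
12 → none → 0
27 → 20, 17, 15 → 3
20 → 17, 15 → 2
17 → 15 → 1
15 → none → 0
Sum: 4 + 0 + 3 + 2 + 1 + 0 = 10

10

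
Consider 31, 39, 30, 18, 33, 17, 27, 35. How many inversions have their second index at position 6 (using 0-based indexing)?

4 such elements

The element at index 6 is 27.
Elements before it: 31, 39, 30, 18, 33, 17
Those larger than 27: 31, 39, 30, 33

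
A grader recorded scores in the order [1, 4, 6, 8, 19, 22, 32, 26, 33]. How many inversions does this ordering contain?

1 inversion

Element-by-element contributions:
1 → none → 0
4 → none → 0
6 → none → 0
8 → none → 0
19 → none → 0
22 → none → 0
32 → 26 → 1
26 → none → 0
33 → none → 0
Sum: 0 + 0 + 0 + 0 + 0 + 0 + 1 + 0 + 0 = 1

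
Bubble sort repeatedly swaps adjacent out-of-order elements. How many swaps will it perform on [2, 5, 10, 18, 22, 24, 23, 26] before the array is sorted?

1 adjacent swap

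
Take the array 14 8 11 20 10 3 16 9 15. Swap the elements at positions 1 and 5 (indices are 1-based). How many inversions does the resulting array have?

Positions 1 and 5 hold 14 and 10; after swapping, the array is [10, 8, 11, 20, 14, 3, 16, 9, 15].
Element-by-element contributions:
10: 3
8: 1
11: 2
20: 5
14: 2
3: 0
16: 2
9: 0
15: 0
Sum: 3 + 1 + 2 + 5 + 2 + 0 + 2 + 0 + 0 = 15

15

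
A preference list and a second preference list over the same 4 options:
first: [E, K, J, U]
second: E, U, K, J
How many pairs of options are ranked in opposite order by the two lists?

Assign each item its position (1..4) in the first ordering, then rewrite the second ordering as that position sequence:
positions: E→1, K→2, J→3, U→4
second ordering as positions: [1, 4, 2, 3]
Discordant pairs = inversions in this position sequence.
1: 0
4: 2, 3 → 2
2: 0
3: 0
Total: 0 + 2 + 0 + 0 = 2

2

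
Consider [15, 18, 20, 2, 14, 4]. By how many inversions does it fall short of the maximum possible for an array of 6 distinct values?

Maximum inversions for 6 distinct elements is C(6, 2) = 6·5/2 = 15.
Current inversions — for each element, count later smaller elements:
15: 3
18: 3
20: 3
2: 0
14: 1
4: 0
Current total: 3 + 3 + 3 + 0 + 1 + 0 = 10
Shortfall: 15 − 10 = 5

5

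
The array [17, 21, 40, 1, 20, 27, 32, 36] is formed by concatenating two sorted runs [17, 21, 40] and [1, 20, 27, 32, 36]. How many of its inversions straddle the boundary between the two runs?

8

Take each right-half value and tally the left-half values above it:
r = 1: 17, 21, 40 → 3
r = 20: 21, 40 → 2
r = 27: 40 → 1
r = 32: 40 → 1
r = 36: 40 → 1
Cross-inversions: 3 + 2 + 1 + 1 + 1 = 8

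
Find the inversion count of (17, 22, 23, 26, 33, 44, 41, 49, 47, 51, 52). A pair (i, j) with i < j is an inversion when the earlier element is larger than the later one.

2 out-of-order pairs

For each element, count later entries that are smaller:
17: 0
22: 0
23: 0
26: 0
33: 0
44: 1
41: 0
49: 1
47: 0
51: 0
52: 0
Sum: 0 + 0 + 0 + 0 + 0 + 1 + 0 + 1 + 0 + 0 + 0 = 2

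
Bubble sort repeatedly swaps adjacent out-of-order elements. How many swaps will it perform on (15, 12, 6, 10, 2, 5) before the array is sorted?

There are 13 adjacent swaps.

Minimum adjacent swaps = number of inversions (each swap of adjacent out-of-order elements removes one inversion and no swap can remove more).
Count inversions — for each element, later elements that are smaller:
15: 12, 6, 10, 2, 5 → 5
12: 6, 10, 2, 5 → 4
6: 2, 5 → 2
10: 2, 5 → 2
2: none → 0
5: none → 0
Total inversions: 5 + 4 + 2 + 2 + 0 + 0 = 13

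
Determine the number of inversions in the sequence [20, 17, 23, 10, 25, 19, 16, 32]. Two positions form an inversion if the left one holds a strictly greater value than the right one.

Element-by-element contributions:
20 → 17, 10, 19, 16 → 4
17 → 10, 16 → 2
23 → 10, 19, 16 → 3
10 → none → 0
25 → 19, 16 → 2
19 → 16 → 1
16 → none → 0
32 → none → 0
Sum: 4 + 2 + 3 + 0 + 2 + 1 + 0 + 0 = 12

12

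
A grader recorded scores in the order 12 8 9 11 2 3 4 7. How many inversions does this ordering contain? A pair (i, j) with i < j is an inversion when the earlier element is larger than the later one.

Count, for each position, how many later elements it exceeds:
12: 7
8: 4
9: 4
11: 4
2: 0
3: 0
4: 0
7: 0
Sum: 7 + 4 + 4 + 4 + 0 + 0 + 0 + 0 = 19

19 out-of-order pairs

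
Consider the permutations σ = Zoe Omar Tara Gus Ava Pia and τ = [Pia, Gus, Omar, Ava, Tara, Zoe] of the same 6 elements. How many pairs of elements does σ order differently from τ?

12

Assign each item its position (1..6) in the first ordering, then rewrite the second ordering as that position sequence:
positions: Zoe→1, Omar→2, Tara→3, Gus→4, Ava→5, Pia→6
second ordering as positions: [6, 4, 2, 5, 3, 1]
Discordant pairs = inversions in this position sequence.
6: 4, 2, 5, 3, 1 → 5
4: 2, 3, 1 → 3
2: 1 → 1
5: 3, 1 → 2
3: 1 → 1
1: 0
Total: 5 + 3 + 1 + 2 + 1 + 0 = 12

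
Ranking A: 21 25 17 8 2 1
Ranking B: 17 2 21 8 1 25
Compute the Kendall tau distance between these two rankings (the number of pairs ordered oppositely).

Assign each item its position (1..6) in the first ordering, then rewrite the second ordering as that position sequence:
positions: 21→1, 25→2, 17→3, 8→4, 2→5, 1→6
second ordering as positions: [3, 5, 1, 4, 6, 2]
Discordant pairs = inversions in this position sequence.
3: 1, 2 → 2
5: 1, 4, 2 → 3
1: 0
4: 2 → 1
6: 2 → 1
2: 0
Total: 2 + 3 + 0 + 1 + 1 + 0 = 7

7 discordant pairs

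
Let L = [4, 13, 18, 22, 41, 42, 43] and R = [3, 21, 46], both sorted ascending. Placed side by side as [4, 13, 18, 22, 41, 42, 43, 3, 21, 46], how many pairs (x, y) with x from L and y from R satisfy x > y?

For each element r of the right run, count left-run elements greater than r:
r = 3: 4, 13, 18, 22, 41, 42, 43 → 7
r = 21: 22, 41, 42, 43 → 4
r = 46: none → 0
Cross-inversions: 7 + 4 + 0 = 11

There are 11 split inversions.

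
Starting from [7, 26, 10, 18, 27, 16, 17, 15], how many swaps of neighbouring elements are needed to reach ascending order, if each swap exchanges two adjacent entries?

Minimum adjacent swaps = number of inversions (each swap of adjacent out-of-order elements removes one inversion and no swap can remove more).
Count inversions — for each element, later elements that are smaller:
7: none → 0
26: 10, 18, 16, 17, 15 → 5
10: none → 0
18: 16, 17, 15 → 3
27: 16, 17, 15 → 3
16: 15 → 1
17: 15 → 1
15: none → 0
Total inversions: 0 + 5 + 0 + 3 + 3 + 1 + 1 + 0 = 13

13 swaps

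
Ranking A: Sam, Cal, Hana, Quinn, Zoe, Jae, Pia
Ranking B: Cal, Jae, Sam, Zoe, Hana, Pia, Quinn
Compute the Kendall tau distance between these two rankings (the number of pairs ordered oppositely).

8 discordant pairs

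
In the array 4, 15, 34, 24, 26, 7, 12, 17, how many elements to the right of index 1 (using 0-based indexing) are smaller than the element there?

2

The element at index 1 is 15.
Elements after it: 34, 24, 26, 7, 12, 17
Those smaller than 15: 7, 12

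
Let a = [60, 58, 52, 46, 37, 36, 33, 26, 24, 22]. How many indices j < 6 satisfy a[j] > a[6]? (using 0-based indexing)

The element at index 6 is 33.
Elements before it: 60, 58, 52, 46, 37, 36
Those larger than 33: 60, 58, 52, 46, 37, 36

6 such elements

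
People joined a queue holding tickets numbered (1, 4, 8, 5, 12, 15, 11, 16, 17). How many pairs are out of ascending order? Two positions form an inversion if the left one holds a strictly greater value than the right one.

3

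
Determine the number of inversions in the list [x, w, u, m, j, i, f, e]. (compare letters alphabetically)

Count, for each position, how many later elements it exceeds:
x → w, u, m, j, i, f, e → 7
w → u, m, j, i, f, e → 6
u → m, j, i, f, e → 5
m → j, i, f, e → 4
j → i, f, e → 3
i → f, e → 2
f → e → 1
e → none → 0
Sum: 7 + 6 + 5 + 4 + 3 + 2 + 1 + 0 = 28

28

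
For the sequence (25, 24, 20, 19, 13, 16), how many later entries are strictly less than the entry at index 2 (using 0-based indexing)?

3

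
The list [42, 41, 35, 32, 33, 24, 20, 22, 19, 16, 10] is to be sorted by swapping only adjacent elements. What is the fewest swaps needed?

The minimum number of adjacent swaps to sort an array equals its inversion count, since every such swap removes exactly one inversion.
Count inversions — for each element, later elements that are smaller:
42: 41, 35, 32, 33, 24, 20, 22, 19, 16, 10 → 10
41: 35, 32, 33, 24, 20, 22, 19, 16, 10 → 9
35: 32, 33, 24, 20, 22, 19, 16, 10 → 8
32: 24, 20, 22, 19, 16, 10 → 6
33: 24, 20, 22, 19, 16, 10 → 6
24: 20, 22, 19, 16, 10 → 5
20: 19, 16, 10 → 3
22: 19, 16, 10 → 3
19: 16, 10 → 2
16: 10 → 1
10: none → 0
Total inversions: 10 + 9 + 8 + 6 + 6 + 5 + 3 + 3 + 2 + 1 + 0 = 53

53 swaps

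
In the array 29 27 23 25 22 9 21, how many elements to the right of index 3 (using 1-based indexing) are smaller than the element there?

The element at index 3 is 23.
Elements after it: 25, 22, 9, 21
Those smaller than 23: 22, 9, 21

3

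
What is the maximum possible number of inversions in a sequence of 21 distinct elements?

210

The maximum occurs when the array is in strictly decreasing order: every one of the C(21, 2) pairs is inverted.
C(21, 2) = 21·20/2 = 210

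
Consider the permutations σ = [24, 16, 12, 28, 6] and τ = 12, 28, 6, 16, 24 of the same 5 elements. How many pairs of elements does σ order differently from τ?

7 discordant pairs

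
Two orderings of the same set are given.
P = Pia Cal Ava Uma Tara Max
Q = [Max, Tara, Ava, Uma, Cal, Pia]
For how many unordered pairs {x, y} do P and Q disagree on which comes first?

14

Assign each item its position (1..6) in the first ordering, then rewrite the second ordering as that position sequence:
positions: Pia→1, Cal→2, Ava→3, Uma→4, Tara→5, Max→6
second ordering as positions: [6, 5, 3, 4, 2, 1]
Discordant pairs = inversions in this position sequence.
6: 5, 3, 4, 2, 1 → 5
5: 3, 4, 2, 1 → 4
3: 2, 1 → 2
4: 2, 1 → 2
2: 1 → 1
1: 0
Total: 5 + 4 + 2 + 2 + 1 + 0 = 14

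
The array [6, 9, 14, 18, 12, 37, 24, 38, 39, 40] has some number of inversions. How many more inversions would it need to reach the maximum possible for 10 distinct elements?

Maximum inversions for 10 distinct elements is C(10, 2) = 10·9/2 = 45.
Current inversions — for each element, count later smaller elements:
6: 0
9: 0
14: 1
18: 1
12: 0
37: 1
24: 0
38: 0
39: 0
40: 0
Current total: 0 + 0 + 1 + 1 + 0 + 1 + 0 + 0 + 0 + 0 = 3
Shortfall: 45 − 3 = 42

42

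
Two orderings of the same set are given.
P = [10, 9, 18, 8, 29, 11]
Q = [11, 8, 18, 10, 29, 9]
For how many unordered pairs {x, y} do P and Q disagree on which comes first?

11

Assign each item its position (1..6) in the first ordering, then rewrite the second ordering as that position sequence:
positions: 10→1, 9→2, 18→3, 8→4, 29→5, 11→6
second ordering as positions: [6, 4, 3, 1, 5, 2]
Discordant pairs = inversions in this position sequence.
6: 4, 3, 1, 5, 2 → 5
4: 3, 1, 2 → 3
3: 1, 2 → 2
1: 0
5: 2 → 1
2: 0
Total: 5 + 3 + 2 + 0 + 1 + 0 = 11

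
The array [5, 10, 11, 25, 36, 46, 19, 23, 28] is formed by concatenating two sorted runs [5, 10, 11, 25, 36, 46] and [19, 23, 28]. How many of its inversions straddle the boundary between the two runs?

8

Count, for every r in R, how many entries of L exceed r:
r = 19: 25, 36, 46 → 3
r = 23: 25, 36, 46 → 3
r = 28: 36, 46 → 2
Cross-inversions: 3 + 3 + 2 = 8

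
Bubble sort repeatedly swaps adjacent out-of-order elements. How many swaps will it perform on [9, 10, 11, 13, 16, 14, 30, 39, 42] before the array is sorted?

1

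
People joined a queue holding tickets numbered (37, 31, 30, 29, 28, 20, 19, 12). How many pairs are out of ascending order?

28

Count, for each position, how many later elements it exceeds:
37: 7
31: 6
30: 5
29: 4
28: 3
20: 2
19: 1
12: 0
Sum: 7 + 6 + 5 + 4 + 3 + 2 + 1 + 0 = 28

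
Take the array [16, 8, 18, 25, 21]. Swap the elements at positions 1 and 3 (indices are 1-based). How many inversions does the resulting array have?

Positions 1 and 3 hold 16 and 18; after swapping, the array is [18, 8, 16, 25, 21].
Count, for each position, how many later elements it exceeds:
18: 2
8: 0
16: 0
25: 1
21: 0
Sum: 2 + 0 + 0 + 1 + 0 = 3

Inversions: 3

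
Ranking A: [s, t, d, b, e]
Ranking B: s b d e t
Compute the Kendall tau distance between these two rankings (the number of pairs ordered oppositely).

Assign each item its position (1..5) in the first ordering, then rewrite the second ordering as that position sequence:
positions: s→1, t→2, d→3, b→4, e→5
second ordering as positions: [1, 4, 3, 5, 2]
Discordant pairs = inversions in this position sequence.
1: 0
4: 3, 2 → 2
3: 2 → 1
5: 2 → 1
2: 0
Total: 0 + 2 + 1 + 1 + 0 = 4

4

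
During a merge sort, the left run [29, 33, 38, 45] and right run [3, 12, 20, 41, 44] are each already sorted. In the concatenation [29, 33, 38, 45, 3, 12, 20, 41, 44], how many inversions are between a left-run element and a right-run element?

Count, for every r in R, how many entries of L exceed r:
r = 3: 29, 33, 38, 45 → 4
r = 12: 29, 33, 38, 45 → 4
r = 20: 29, 33, 38, 45 → 4
r = 41: 45 → 1
r = 44: 45 → 1
Cross-inversions: 4 + 4 + 4 + 1 + 1 = 14

14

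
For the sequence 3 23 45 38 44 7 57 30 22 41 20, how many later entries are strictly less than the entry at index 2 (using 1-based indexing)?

The element at index 2 is 23.
Elements after it: 45, 38, 44, 7, 57, 30, 22, 41, 20
Those smaller than 23: 7, 22, 20

3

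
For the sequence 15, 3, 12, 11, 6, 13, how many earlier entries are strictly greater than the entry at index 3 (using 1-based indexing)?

The element at index 3 is 12.
Elements before it: 15, 3
Those larger than 12: 15

1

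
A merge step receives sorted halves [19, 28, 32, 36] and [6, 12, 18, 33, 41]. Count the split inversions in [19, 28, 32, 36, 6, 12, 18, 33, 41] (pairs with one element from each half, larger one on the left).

There are 13 cross-inversions.

Count, for every r in R, how many entries of L exceed r:
r = 6: 19, 28, 32, 36 → 4
r = 12: 19, 28, 32, 36 → 4
r = 18: 19, 28, 32, 36 → 4
r = 33: 36 → 1
r = 41: none → 0
Cross-inversions: 4 + 4 + 4 + 1 + 0 = 13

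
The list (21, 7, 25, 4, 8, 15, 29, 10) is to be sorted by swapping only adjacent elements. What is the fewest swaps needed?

Adjacent swaps: 12

Minimum adjacent swaps = number of inversions (each swap of adjacent out-of-order elements removes one inversion and no swap can remove more).
Count inversions — for each element, later elements that are smaller:
21: 7, 4, 8, 15, 10 → 5
7: 4 → 1
25: 4, 8, 15, 10 → 4
4: none → 0
8: none → 0
15: 10 → 1
29: 10 → 1
10: none → 0
Total inversions: 5 + 1 + 4 + 0 + 0 + 1 + 1 + 0 = 12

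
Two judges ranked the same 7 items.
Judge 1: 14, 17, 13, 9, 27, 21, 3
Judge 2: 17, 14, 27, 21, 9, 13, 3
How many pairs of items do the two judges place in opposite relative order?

Assign each item its position (1..7) in the first ordering, then rewrite the second ordering as that position sequence:
positions: 14→1, 17→2, 13→3, 9→4, 27→5, 21→6, 3→7
second ordering as positions: [2, 1, 5, 6, 4, 3, 7]
Discordant pairs = inversions in this position sequence.
2: 1 → 1
1: 0
5: 4, 3 → 2
6: 4, 3 → 2
4: 3 → 1
3: 0
7: 0
Total: 1 + 0 + 2 + 2 + 1 + 0 + 0 = 6

6 discordant pairs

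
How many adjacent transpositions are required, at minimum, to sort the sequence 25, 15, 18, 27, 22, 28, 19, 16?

The minimum number of adjacent swaps to sort an array equals its inversion count, since every such swap removes exactly one inversion.
Count inversions — for each element, later elements that are smaller:
25: 15, 18, 22, 19, 16 → 5
15: none → 0
18: 16 → 1
27: 22, 19, 16 → 3
22: 19, 16 → 2
28: 19, 16 → 2
19: 16 → 1
16: none → 0
Total inversions: 5 + 0 + 1 + 3 + 2 + 2 + 1 + 0 = 14

14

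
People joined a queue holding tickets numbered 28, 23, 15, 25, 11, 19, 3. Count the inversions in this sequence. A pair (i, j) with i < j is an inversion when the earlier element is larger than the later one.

Element-by-element contributions:
28: 6
23: 4
15: 2
25: 3
11: 1
19: 1
3: 0
Sum: 6 + 4 + 2 + 3 + 1 + 1 + 0 = 17

17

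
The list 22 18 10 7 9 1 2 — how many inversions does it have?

Sweep left to right; for each value list the smaller values that follow it:
22: 6
18: 5
10: 4
7: 2
9: 2
1: 0
2: 0
Sum: 6 + 5 + 4 + 2 + 2 + 0 + 0 = 19

19 inversions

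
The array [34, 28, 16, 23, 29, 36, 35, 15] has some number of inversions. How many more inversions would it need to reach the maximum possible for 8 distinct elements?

14

Maximum inversions for 8 distinct elements is C(8, 2) = 8·7/2 = 28.
Current inversions — for each element, count later smaller elements:
34: 5
28: 3
16: 1
23: 1
29: 1
36: 2
35: 1
15: 0
Current total: 5 + 3 + 1 + 1 + 1 + 2 + 1 + 0 = 14
Shortfall: 28 − 14 = 14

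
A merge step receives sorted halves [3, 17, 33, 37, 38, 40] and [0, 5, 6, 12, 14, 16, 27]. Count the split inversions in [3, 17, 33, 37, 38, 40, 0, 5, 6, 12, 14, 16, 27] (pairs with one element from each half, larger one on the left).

35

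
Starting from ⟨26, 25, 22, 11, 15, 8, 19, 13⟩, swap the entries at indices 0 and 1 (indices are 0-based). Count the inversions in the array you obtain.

Positions 0 and 1 hold 26 and 25; after swapping, the array is [25, 26, 22, 11, 15, 8, 19, 13].
For each element, count later entries that are smaller:
25: 6
26: 6
22: 5
11: 1
15: 2
8: 0
19: 1
13: 0
Sum: 6 + 6 + 5 + 1 + 2 + 0 + 1 + 0 = 21

21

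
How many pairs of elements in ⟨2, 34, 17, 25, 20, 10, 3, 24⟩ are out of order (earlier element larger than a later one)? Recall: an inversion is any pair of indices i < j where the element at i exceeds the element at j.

Count, for each position, how many later elements it exceeds:
2 → none → 0
34 → 17, 25, 20, 10, 3, 24 → 6
17 → 10, 3 → 2
25 → 20, 10, 3, 24 → 4
20 → 10, 3 → 2
10 → 3 → 1
3 → none → 0
24 → none → 0
Sum: 0 + 6 + 2 + 4 + 2 + 1 + 0 + 0 = 15

15 out-of-order pairs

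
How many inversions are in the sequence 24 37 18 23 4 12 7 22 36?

For each element, count later entries that are smaller:
24: 6
37: 7
18: 3
23: 4
4: 0
12: 1
7: 0
22: 0
36: 0
Sum: 6 + 7 + 3 + 4 + 0 + 1 + 0 + 0 + 0 = 21

21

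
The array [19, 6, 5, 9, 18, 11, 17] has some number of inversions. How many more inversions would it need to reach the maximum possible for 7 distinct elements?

Maximum inversions for 7 distinct elements is C(7, 2) = 7·6/2 = 21.
Current inversions — for each element, count later smaller elements:
19: 6
6: 1
5: 0
9: 0
18: 2
11: 0
17: 0
Current total: 6 + 1 + 0 + 0 + 2 + 0 + 0 = 9
Shortfall: 21 − 9 = 12

12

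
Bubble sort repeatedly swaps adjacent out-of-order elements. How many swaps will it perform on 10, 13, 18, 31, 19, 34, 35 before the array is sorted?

Minimum adjacent swaps = number of inversions (each swap of adjacent out-of-order elements removes one inversion and no swap can remove more).
Count inversions — for each element, later elements that are smaller:
10: none → 0
13: none → 0
18: none → 0
31: 19 → 1
19: none → 0
34: none → 0
35: none → 0
Total inversions: 0 + 0 + 0 + 1 + 0 + 0 + 0 = 1

1 swap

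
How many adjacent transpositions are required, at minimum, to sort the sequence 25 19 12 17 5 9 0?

Each adjacent swap fixes exactly one inversion, so the minimum swap count equals the number of inversions.
Count inversions — for each element, later elements that are smaller:
25: 19, 12, 17, 5, 9, 0 → 6
19: 12, 17, 5, 9, 0 → 5
12: 5, 9, 0 → 3
17: 5, 9, 0 → 3
5: 0 → 1
9: 0 → 1
0: none → 0
Total inversions: 6 + 5 + 3 + 3 + 1 + 1 + 0 = 19

There are 19 swaps.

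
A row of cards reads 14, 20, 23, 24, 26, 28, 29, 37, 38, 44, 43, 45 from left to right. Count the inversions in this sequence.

1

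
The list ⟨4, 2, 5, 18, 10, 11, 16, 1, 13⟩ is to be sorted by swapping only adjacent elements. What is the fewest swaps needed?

13

Minimum adjacent swaps = number of inversions (each swap of adjacent out-of-order elements removes one inversion and no swap can remove more).
Count inversions — for each element, later elements that are smaller:
4: 2, 1 → 2
2: 1 → 1
5: 1 → 1
18: 10, 11, 16, 1, 13 → 5
10: 1 → 1
11: 1 → 1
16: 1, 13 → 2
1: none → 0
13: none → 0
Total inversions: 2 + 1 + 1 + 5 + 1 + 1 + 2 + 0 + 0 = 13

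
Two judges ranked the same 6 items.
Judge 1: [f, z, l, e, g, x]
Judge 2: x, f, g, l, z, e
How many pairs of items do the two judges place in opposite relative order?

Assign each item its position (1..6) in the first ordering, then rewrite the second ordering as that position sequence:
positions: f→1, z→2, l→3, e→4, g→5, x→6
second ordering as positions: [6, 1, 5, 3, 2, 4]
Discordant pairs = inversions in this position sequence.
6: 1, 5, 3, 2, 4 → 5
1: 0
5: 3, 2, 4 → 3
3: 2 → 1
2: 0
4: 0
Total: 5 + 0 + 3 + 1 + 0 + 0 = 9

9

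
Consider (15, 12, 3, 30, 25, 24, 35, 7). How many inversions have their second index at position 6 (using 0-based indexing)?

0

The element at index 6 is 35.
Elements before it: 15, 12, 3, 30, 25, 24
None of them are larger than 35.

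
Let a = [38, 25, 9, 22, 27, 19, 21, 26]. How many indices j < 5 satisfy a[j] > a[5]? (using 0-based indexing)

4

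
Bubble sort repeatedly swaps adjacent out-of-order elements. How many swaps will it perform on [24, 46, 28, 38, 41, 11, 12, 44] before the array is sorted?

Swaps: 14

Minimum adjacent swaps = number of inversions (each swap of adjacent out-of-order elements removes one inversion and no swap can remove more).
Count inversions — for each element, later elements that are smaller:
24: 11, 12 → 2
46: 28, 38, 41, 11, 12, 44 → 6
28: 11, 12 → 2
38: 11, 12 → 2
41: 11, 12 → 2
11: none → 0
12: none → 0
44: none → 0
Total inversions: 2 + 6 + 2 + 2 + 2 + 0 + 0 + 0 = 14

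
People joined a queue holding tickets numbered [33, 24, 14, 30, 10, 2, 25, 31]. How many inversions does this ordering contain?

16

Sweep left to right; for each value list the smaller values that follow it:
33: 7
24: 3
14: 2
30: 3
10: 1
2: 0
25: 0
31: 0
Sum: 7 + 3 + 2 + 3 + 1 + 0 + 0 + 0 = 16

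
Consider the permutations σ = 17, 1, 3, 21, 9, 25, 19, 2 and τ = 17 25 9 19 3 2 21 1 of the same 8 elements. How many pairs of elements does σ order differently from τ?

Assign each item its position (1..8) in the first ordering, then rewrite the second ordering as that position sequence:
positions: 17→1, 1→2, 3→3, 21→4, 9→5, 25→6, 19→7, 2→8
second ordering as positions: [1, 6, 5, 7, 3, 8, 4, 2]
Discordant pairs = inversions in this position sequence.
1: 0
6: 5, 3, 4, 2 → 4
5: 3, 4, 2 → 3
7: 3, 4, 2 → 3
3: 2 → 1
8: 4, 2 → 2
4: 2 → 1
2: 0
Total: 0 + 4 + 3 + 3 + 1 + 2 + 1 + 0 = 14

14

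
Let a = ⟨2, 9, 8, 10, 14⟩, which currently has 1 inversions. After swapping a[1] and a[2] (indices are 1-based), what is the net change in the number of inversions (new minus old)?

+1

Positions 1 and 2 hold 2 and 9; after swapping, the array is [9, 2, 8, 10, 14].
Element-by-element contributions:
9: 2
2: 0
8: 0
10: 0
14: 0
Sum: 2 + 0 + 0 + 0 + 0 = 2
Change: 2 − 1 = +1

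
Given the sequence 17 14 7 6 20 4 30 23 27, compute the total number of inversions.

For each element, count later entries that are smaller:
17: 4
14: 3
7: 2
6: 1
20: 1
4: 0
30: 2
23: 0
27: 0
Sum: 4 + 3 + 2 + 1 + 1 + 0 + 2 + 0 + 0 = 13

13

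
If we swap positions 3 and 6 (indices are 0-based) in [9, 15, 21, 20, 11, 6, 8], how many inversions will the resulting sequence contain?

Positions 3 and 6 hold 20 and 8; after swapping, the array is [9, 15, 21, 8, 11, 6, 20].
Element-by-element contributions:
9 → 8, 6 → 2
15 → 8, 11, 6 → 3
21 → 8, 11, 6, 20 → 4
8 → 6 → 1
11 → 6 → 1
6 → none → 0
20 → none → 0
Sum: 2 + 3 + 4 + 1 + 1 + 0 + 0 = 11

11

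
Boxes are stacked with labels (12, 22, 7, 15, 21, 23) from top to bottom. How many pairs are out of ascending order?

There are 4 inversions.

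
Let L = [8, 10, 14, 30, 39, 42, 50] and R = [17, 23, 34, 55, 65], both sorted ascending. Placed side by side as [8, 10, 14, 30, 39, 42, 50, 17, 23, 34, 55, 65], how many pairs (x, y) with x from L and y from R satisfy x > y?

For each element r of the right run, count left-run elements greater than r:
r = 17: 30, 39, 42, 50 → 4
r = 23: 30, 39, 42, 50 → 4
r = 34: 39, 42, 50 → 3
r = 55: none → 0
r = 65: none → 0
Cross-inversions: 4 + 4 + 3 + 0 + 0 = 11

11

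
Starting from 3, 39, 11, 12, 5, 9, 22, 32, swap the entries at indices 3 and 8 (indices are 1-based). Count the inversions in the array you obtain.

Positions 3 and 8 hold 11 and 32; after swapping, the array is [3, 39, 32, 12, 5, 9, 22, 11].
Element-by-element contributions:
3: 0
39: 6
32: 5
12: 3
5: 0
9: 0
22: 1
11: 0
Sum: 0 + 6 + 5 + 3 + 0 + 0 + 1 + 0 = 15

Inversions: 15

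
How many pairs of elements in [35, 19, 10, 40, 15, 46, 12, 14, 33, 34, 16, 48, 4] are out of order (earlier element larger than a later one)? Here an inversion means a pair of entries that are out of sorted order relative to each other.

40 out-of-order pairs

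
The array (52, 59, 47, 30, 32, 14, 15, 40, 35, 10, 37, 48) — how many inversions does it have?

For each element, count later entries that are smaller:
52 → 47, 30, 32, 14, 15, 40, 35, 10, 37, 48 → 10
59 → 47, 30, 32, 14, 15, 40, 35, 10, 37, 48 → 10
47 → 30, 32, 14, 15, 40, 35, 10, 37 → 8
30 → 14, 15, 10 → 3
32 → 14, 15, 10 → 3
14 → 10 → 1
15 → 10 → 1
40 → 35, 10, 37 → 3
35 → 10 → 1
10 → none → 0
37 → none → 0
48 → none → 0
Sum: 10 + 10 + 8 + 3 + 3 + 1 + 1 + 3 + 1 + 0 + 0 + 0 = 40

40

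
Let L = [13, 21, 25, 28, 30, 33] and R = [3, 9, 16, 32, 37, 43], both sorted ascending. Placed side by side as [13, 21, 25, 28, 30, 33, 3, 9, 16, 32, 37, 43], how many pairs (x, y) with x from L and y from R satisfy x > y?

18 cross-inversions

Count, for every r in R, how many entries of L exceed r:
r = 3: 13, 21, 25, 28, 30, 33 → 6
r = 9: 13, 21, 25, 28, 30, 33 → 6
r = 16: 21, 25, 28, 30, 33 → 5
r = 32: 33 → 1
r = 37: none → 0
r = 43: none → 0
Cross-inversions: 6 + 6 + 5 + 1 + 0 + 0 = 18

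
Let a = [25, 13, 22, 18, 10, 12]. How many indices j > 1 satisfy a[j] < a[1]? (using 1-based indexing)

The element at index 1 is 25.
Elements after it: 13, 22, 18, 10, 12
Those smaller than 25: 13, 22, 18, 10, 12

5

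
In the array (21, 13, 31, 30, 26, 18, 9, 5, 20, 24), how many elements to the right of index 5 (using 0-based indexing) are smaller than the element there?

2

The element at index 5 is 18.
Elements after it: 9, 5, 20, 24
Those smaller than 18: 9, 5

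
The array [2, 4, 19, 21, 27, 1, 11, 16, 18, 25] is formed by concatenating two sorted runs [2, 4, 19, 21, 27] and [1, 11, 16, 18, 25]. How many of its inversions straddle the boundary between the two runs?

For each element r of the right run, count left-run elements greater than r:
r = 1: 2, 4, 19, 21, 27 → 5
r = 11: 19, 21, 27 → 3
r = 16: 19, 21, 27 → 3
r = 18: 19, 21, 27 → 3
r = 25: 27 → 1
Cross-inversions: 5 + 3 + 3 + 3 + 1 = 15

15 cross-inversions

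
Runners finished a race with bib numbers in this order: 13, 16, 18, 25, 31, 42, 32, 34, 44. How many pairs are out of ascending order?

Sweep left to right; for each value list the smaller values that follow it:
13 → none → 0
16 → none → 0
18 → none → 0
25 → none → 0
31 → none → 0
42 → 32, 34 → 2
32 → none → 0
34 → none → 0
44 → none → 0
Sum: 0 + 0 + 0 + 0 + 0 + 2 + 0 + 0 + 0 = 2

2 inversions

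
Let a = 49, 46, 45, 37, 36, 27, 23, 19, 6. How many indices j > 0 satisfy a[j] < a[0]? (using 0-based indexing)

The element at index 0 is 49.
Elements after it: 46, 45, 37, 36, 27, 23, 19, 6
Those smaller than 49: 46, 45, 37, 36, 27, 23, 19, 6

8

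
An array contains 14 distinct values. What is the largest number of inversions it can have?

There are 91 inversions.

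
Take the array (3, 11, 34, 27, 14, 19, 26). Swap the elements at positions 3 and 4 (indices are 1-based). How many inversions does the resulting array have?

Positions 3 and 4 hold 34 and 27; after swapping, the array is [3, 11, 27, 34, 14, 19, 26].
Count, for each position, how many later elements it exceeds:
3: 0
11: 0
27: 3
34: 3
14: 0
19: 0
26: 0
Sum: 0 + 0 + 3 + 3 + 0 + 0 + 0 = 6

6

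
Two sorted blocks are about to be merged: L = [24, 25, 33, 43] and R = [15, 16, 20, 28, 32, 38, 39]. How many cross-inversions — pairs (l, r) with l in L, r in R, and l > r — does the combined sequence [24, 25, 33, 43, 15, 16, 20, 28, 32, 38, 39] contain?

18 cross-inversions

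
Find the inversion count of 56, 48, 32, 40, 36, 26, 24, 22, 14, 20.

Sweep left to right; for each value list the smaller values that follow it:
56 → 48, 32, 40, 36, 26, 24, 22, 14, 20 → 9
48 → 32, 40, 36, 26, 24, 22, 14, 20 → 8
32 → 26, 24, 22, 14, 20 → 5
40 → 36, 26, 24, 22, 14, 20 → 6
36 → 26, 24, 22, 14, 20 → 5
26 → 24, 22, 14, 20 → 4
24 → 22, 14, 20 → 3
22 → 14, 20 → 2
14 → none → 0
20 → none → 0
Sum: 9 + 8 + 5 + 6 + 5 + 4 + 3 + 2 + 0 + 0 = 42

42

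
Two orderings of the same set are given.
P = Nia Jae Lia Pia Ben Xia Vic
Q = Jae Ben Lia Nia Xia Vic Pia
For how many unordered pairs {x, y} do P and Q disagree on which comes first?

Assign each item its position (1..7) in the first ordering, then rewrite the second ordering as that position sequence:
positions: Nia→1, Jae→2, Lia→3, Pia→4, Ben→5, Xia→6, Vic→7
second ordering as positions: [2, 5, 3, 1, 6, 7, 4]
Discordant pairs = inversions in this position sequence.
2: 1 → 1
5: 3, 1, 4 → 3
3: 1 → 1
1: 0
6: 4 → 1
7: 4 → 1
4: 0
Total: 1 + 3 + 1 + 0 + 1 + 1 + 0 = 7

Disagreeing pairs: 7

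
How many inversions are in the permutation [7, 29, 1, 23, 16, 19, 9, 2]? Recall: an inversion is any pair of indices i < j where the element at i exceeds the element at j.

Element-by-element contributions:
7: 2
29: 6
1: 0
23: 4
16: 2
19: 2
9: 1
2: 0
Sum: 2 + 6 + 0 + 4 + 2 + 2 + 1 + 0 = 17

Inversions: 17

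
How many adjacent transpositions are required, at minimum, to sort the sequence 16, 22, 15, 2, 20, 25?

6 adjacent swaps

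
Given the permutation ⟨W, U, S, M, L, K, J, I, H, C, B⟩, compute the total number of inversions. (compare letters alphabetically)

Element-by-element contributions:
W: 10
U: 9
S: 8
M: 7
L: 6
K: 5
J: 4
I: 3
H: 2
C: 1
B: 0
Sum: 10 + 9 + 8 + 7 + 6 + 5 + 4 + 3 + 2 + 1 + 0 = 55

55 inversions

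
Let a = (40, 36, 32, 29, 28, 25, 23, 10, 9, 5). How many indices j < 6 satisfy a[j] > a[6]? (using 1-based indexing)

5 such elements

The element at index 6 is 25.
Elements before it: 40, 36, 32, 29, 28
Those larger than 25: 40, 36, 32, 29, 28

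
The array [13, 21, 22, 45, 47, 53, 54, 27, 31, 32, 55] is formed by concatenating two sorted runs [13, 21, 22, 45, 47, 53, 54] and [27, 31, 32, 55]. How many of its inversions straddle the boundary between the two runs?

12

Count, for every r in R, how many entries of L exceed r:
r = 27: 45, 47, 53, 54 → 4
r = 31: 45, 47, 53, 54 → 4
r = 32: 45, 47, 53, 54 → 4
r = 55: none → 0
Cross-inversions: 4 + 4 + 4 + 0 = 12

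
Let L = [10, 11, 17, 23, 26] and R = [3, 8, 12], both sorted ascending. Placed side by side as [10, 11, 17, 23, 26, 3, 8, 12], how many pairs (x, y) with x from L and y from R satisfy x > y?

For each element r of the right run, count left-run elements greater than r:
r = 3: 10, 11, 17, 23, 26 → 5
r = 8: 10, 11, 17, 23, 26 → 5
r = 12: 17, 23, 26 → 3
Cross-inversions: 5 + 5 + 3 = 13

13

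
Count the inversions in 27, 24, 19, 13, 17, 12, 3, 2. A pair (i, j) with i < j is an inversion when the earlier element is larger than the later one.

There are 27 inversions.

Sweep left to right; for each value list the smaller values that follow it:
27: 7
24: 6
19: 5
13: 3
17: 3
12: 2
3: 1
2: 0
Sum: 7 + 6 + 5 + 3 + 3 + 2 + 1 + 0 = 27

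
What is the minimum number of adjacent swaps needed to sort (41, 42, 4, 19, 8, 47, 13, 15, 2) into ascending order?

There are 23 swaps.

Each adjacent swap fixes exactly one inversion, so the minimum swap count equals the number of inversions.
Count inversions — for each element, later elements that are smaller:
41: 4, 19, 8, 13, 15, 2 → 6
42: 4, 19, 8, 13, 15, 2 → 6
4: 2 → 1
19: 8, 13, 15, 2 → 4
8: 2 → 1
47: 13, 15, 2 → 3
13: 2 → 1
15: 2 → 1
2: none → 0
Total inversions: 6 + 6 + 1 + 4 + 1 + 3 + 1 + 1 + 0 = 23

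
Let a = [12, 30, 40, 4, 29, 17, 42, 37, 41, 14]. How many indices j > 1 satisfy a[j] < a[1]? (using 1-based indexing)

1 such element

The element at index 1 is 12.
Elements after it: 30, 40, 4, 29, 17, 42, 37, 41, 14
Those smaller than 12: 4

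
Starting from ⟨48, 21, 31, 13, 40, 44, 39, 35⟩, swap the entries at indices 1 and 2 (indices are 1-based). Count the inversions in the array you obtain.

13 inversions

Positions 1 and 2 hold 48 and 21; after swapping, the array is [21, 48, 31, 13, 40, 44, 39, 35].
Element-by-element contributions:
21: 1
48: 6
31: 1
13: 0
40: 2
44: 2
39: 1
35: 0
Sum: 1 + 6 + 1 + 0 + 2 + 2 + 1 + 0 = 13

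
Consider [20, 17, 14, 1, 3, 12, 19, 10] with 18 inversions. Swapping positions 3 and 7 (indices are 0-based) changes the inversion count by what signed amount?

Positions 3 and 7 hold 1 and 10; after swapping, the array is [20, 17, 14, 10, 3, 12, 19, 1].
Sweep left to right; for each value list the smaller values that follow it:
20: 7
17: 5
14: 4
10: 2
3: 1
12: 1
19: 1
1: 0
Sum: 7 + 5 + 4 + 2 + 1 + 1 + 1 + 0 = 21
Change: 21 − 18 = +3

+3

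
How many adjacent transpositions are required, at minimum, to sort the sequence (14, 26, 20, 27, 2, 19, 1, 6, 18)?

The minimum number of adjacent swaps to sort an array equals its inversion count, since every such swap removes exactly one inversion.
Count inversions — for each element, later elements that are smaller:
14: 2, 1, 6 → 3
26: 20, 2, 19, 1, 6, 18 → 6
20: 2, 19, 1, 6, 18 → 5
27: 2, 19, 1, 6, 18 → 5
2: 1 → 1
19: 1, 6, 18 → 3
1: none → 0
6: none → 0
18: none → 0
Total inversions: 3 + 6 + 5 + 5 + 1 + 3 + 0 + 0 + 0 = 23

23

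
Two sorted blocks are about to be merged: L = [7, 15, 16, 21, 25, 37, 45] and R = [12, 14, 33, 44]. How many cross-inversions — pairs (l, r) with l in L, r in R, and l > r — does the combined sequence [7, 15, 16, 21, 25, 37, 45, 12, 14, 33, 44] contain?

15

For each element r of the right run, count left-run elements greater than r:
r = 12: 15, 16, 21, 25, 37, 45 → 6
r = 14: 15, 16, 21, 25, 37, 45 → 6
r = 33: 37, 45 → 2
r = 44: 45 → 1
Cross-inversions: 6 + 6 + 2 + 1 = 15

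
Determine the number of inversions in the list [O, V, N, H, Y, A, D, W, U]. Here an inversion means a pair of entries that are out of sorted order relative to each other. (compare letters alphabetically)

19

Sweep left to right; for each value list the smaller values that follow it:
O: 4
V: 5
N: 3
H: 2
Y: 4
A: 0
D: 0
W: 1
U: 0
Sum: 4 + 5 + 3 + 2 + 4 + 0 + 0 + 1 + 0 = 19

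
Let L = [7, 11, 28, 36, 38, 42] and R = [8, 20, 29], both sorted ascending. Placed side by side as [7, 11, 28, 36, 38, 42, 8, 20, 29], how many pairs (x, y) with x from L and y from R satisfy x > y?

For each element r of the right run, count left-run elements greater than r:
r = 8: 11, 28, 36, 38, 42 → 5
r = 20: 28, 36, 38, 42 → 4
r = 29: 36, 38, 42 → 3
Cross-inversions: 5 + 4 + 3 = 12

12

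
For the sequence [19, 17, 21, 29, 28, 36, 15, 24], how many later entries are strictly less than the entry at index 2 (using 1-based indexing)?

The element at index 2 is 17.
Elements after it: 21, 29, 28, 36, 15, 24
Those smaller than 17: 15

1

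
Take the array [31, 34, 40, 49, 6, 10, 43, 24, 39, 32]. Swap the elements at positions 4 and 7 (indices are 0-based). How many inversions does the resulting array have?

25 inversions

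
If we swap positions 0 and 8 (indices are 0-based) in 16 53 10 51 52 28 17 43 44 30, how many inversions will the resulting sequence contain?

29

Positions 0 and 8 hold 16 and 44; after swapping, the array is [44, 53, 10, 51, 52, 28, 17, 43, 16, 30].
For each element, count later entries that are smaller:
44 → 10, 28, 17, 43, 16, 30 → 6
53 → 10, 51, 52, 28, 17, 43, 16, 30 → 8
10 → none → 0
51 → 28, 17, 43, 16, 30 → 5
52 → 28, 17, 43, 16, 30 → 5
28 → 17, 16 → 2
17 → 16 → 1
43 → 16, 30 → 2
16 → none → 0
30 → none → 0
Sum: 6 + 8 + 0 + 5 + 5 + 2 + 1 + 2 + 0 + 0 = 29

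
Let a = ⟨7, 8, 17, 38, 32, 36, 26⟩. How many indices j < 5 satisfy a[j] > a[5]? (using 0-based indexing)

1

The element at index 5 is 36.
Elements before it: 7, 8, 17, 38, 32
Those larger than 36: 38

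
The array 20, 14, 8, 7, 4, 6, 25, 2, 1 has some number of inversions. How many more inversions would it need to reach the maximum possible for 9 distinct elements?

Maximum inversions for 9 distinct elements is C(9, 2) = 9·8/2 = 36.
Current inversions — for each element, count later smaller elements:
20: 7
14: 6
8: 5
7: 4
4: 2
6: 2
25: 2
2: 1
1: 0
Current total: 7 + 6 + 5 + 4 + 2 + 2 + 2 + 1 + 0 = 29
Shortfall: 36 − 29 = 7

7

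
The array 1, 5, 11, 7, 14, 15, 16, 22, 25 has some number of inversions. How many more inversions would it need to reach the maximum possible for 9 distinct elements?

35 inversions short

Maximum inversions for 9 distinct elements is C(9, 2) = 9·8/2 = 36.
Current inversions — for each element, count later smaller elements:
1: 0
5: 0
11: 1
7: 0
14: 0
15: 0
16: 0
22: 0
25: 0
Current total: 0 + 0 + 1 + 0 + 0 + 0 + 0 + 0 + 0 = 1
Shortfall: 36 − 1 = 35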